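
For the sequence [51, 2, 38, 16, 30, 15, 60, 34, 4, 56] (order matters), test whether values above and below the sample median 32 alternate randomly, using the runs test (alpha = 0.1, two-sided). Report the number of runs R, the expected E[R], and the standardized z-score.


Step 1: Compute median = 32; label A = above, B = below.
Labels in order: ABABBBAABA  (n_A = 5, n_B = 5)
Step 2: Count runs R = 7.
Step 3: Under H0 (random ordering), E[R] = 2*n_A*n_B/(n_A+n_B) + 1 = 2*5*5/10 + 1 = 6.0000.
        Var[R] = 2*n_A*n_B*(2*n_A*n_B - n_A - n_B) / ((n_A+n_B)^2 * (n_A+n_B-1)) = 2000/900 = 2.2222.
        SD[R] = 1.4907.
Step 4: Continuity-corrected z = (R - 0.5 - E[R]) / SD[R] = (7 - 0.5 - 6.0000) / 1.4907 = 0.3354.
Step 5: Two-sided p-value via normal approximation = 2*(1 - Phi(|z|)) = 0.737316.
Step 6: alpha = 0.1. fail to reject H0.

R = 7, z = 0.3354, p = 0.737316, fail to reject H0.


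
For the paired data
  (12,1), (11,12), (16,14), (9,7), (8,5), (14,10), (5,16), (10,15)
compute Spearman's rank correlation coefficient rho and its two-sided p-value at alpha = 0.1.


Step 1: Rank x and y separately (midranks; no ties here).
rank(x): 12->6, 11->5, 16->8, 9->3, 8->2, 14->7, 5->1, 10->4
rank(y): 1->1, 12->5, 14->6, 7->3, 5->2, 10->4, 16->8, 15->7
Step 2: d_i = R_x(i) - R_y(i); compute d_i^2.
  (6-1)^2=25, (5-5)^2=0, (8-6)^2=4, (3-3)^2=0, (2-2)^2=0, (7-4)^2=9, (1-8)^2=49, (4-7)^2=9
sum(d^2) = 96.
Step 3: rho = 1 - 6*96 / (8*(8^2 - 1)) = 1 - 576/504 = -0.142857.
Step 4: Under H0, t = rho * sqrt((n-2)/(1-rho^2)) = -0.3536 ~ t(6).
Step 5: Two-sided p-value from the t-distribution with 6 df = 0.735765.
Step 6: alpha = 0.1. fail to reject H0.

rho = -0.1429, p = 0.735765, fail to reject H0 at alpha = 0.1.


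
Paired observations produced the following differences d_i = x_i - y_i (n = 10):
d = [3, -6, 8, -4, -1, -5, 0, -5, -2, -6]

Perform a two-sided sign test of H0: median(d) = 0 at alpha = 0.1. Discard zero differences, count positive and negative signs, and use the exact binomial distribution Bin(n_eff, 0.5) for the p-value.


Step 1: Discard zero differences. Original n = 10; n_eff = number of nonzero differences = 9.
Nonzero differences (with sign): +3, -6, +8, -4, -1, -5, -5, -2, -6
Step 2: Count signs: positive = 2, negative = 7.
Step 3: Under H0: P(positive) = 0.5, so the number of positives S ~ Bin(9, 0.5).
Step 4: Two-sided exact p-value = sum of Bin(9,0.5) probabilities at or below the observed probability = 0.179688.
Step 5: alpha = 0.1. fail to reject H0.

n_eff = 9, pos = 2, neg = 7, p = 0.179688, fail to reject H0.


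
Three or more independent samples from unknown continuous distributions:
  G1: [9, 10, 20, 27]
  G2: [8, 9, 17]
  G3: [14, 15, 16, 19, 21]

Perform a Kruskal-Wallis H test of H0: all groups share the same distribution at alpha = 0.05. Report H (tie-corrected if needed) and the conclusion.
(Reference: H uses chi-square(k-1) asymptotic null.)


Step 1: Combine all N = 12 observations and assign midranks.
sorted (value, group, rank): (8,G2,1), (9,G1,2.5), (9,G2,2.5), (10,G1,4), (14,G3,5), (15,G3,6), (16,G3,7), (17,G2,8), (19,G3,9), (20,G1,10), (21,G3,11), (27,G1,12)
Step 2: Sum ranks within each group.
R_1 = 28.5 (n_1 = 4)
R_2 = 11.5 (n_2 = 3)
R_3 = 38 (n_3 = 5)
Step 3: H = 12/(N(N+1)) * sum(R_i^2/n_i) - 3(N+1)
     = 12/(12*13) * (28.5^2/4 + 11.5^2/3 + 38^2/5) - 3*13
     = 0.076923 * 535.946 - 39
     = 2.226603.
Step 4: Ties present; correction factor C = 1 - 6/(12^3 - 12) = 0.996503. Corrected H = 2.226603 / 0.996503 = 2.234415.
Step 5: Under H0, H ~ chi^2(2); p-value = 0.327192.
Step 6: alpha = 0.05. fail to reject H0.

H = 2.2344, df = 2, p = 0.327192, fail to reject H0.


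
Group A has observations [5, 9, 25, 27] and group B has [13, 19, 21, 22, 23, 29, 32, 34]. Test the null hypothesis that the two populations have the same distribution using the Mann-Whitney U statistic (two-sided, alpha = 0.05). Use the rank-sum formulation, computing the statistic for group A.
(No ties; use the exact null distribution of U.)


Step 1: Combine and sort all 12 observations; assign midranks.
sorted (value, group): (5,X), (9,X), (13,Y), (19,Y), (21,Y), (22,Y), (23,Y), (25,X), (27,X), (29,Y), (32,Y), (34,Y)
ranks: 5->1, 9->2, 13->3, 19->4, 21->5, 22->6, 23->7, 25->8, 27->9, 29->10, 32->11, 34->12
Step 2: Rank sum for X: R1 = 1 + 2 + 8 + 9 = 20.
Step 3: U_X = R1 - n1(n1+1)/2 = 20 - 4*5/2 = 20 - 10 = 10.
       U_Y = n1*n2 - U_X = 32 - 10 = 22.
Step 4: No ties, so the exact null distribution of U (based on enumerating the C(12,4) = 495 equally likely rank assignments) gives the two-sided p-value.
Step 5: p-value = 0.367677; compare to alpha = 0.05. fail to reject H0.

U_X = 10, p = 0.367677, fail to reject H0 at alpha = 0.05.


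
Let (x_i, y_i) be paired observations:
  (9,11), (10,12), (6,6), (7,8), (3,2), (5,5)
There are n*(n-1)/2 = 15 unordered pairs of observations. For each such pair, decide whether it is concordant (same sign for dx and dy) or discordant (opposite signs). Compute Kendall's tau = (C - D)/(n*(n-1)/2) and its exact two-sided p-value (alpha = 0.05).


Step 1: Enumerate the 15 unordered pairs (i,j) with i<j and classify each by sign(x_j-x_i) * sign(y_j-y_i).
  (1,2):dx=+1,dy=+1->C; (1,3):dx=-3,dy=-5->C; (1,4):dx=-2,dy=-3->C; (1,5):dx=-6,dy=-9->C
  (1,6):dx=-4,dy=-6->C; (2,3):dx=-4,dy=-6->C; (2,4):dx=-3,dy=-4->C; (2,5):dx=-7,dy=-10->C
  (2,6):dx=-5,dy=-7->C; (3,4):dx=+1,dy=+2->C; (3,5):dx=-3,dy=-4->C; (3,6):dx=-1,dy=-1->C
  (4,5):dx=-4,dy=-6->C; (4,6):dx=-2,dy=-3->C; (5,6):dx=+2,dy=+3->C
Step 2: C = 15, D = 0, total pairs = 15.
Step 3: tau = (C - D)/(n(n-1)/2) = (15 - 0)/15 = 1.000000.
Step 4: Exact two-sided p-value (enumerate n! = 720 permutations of y under H0): p = 0.002778.
Step 5: alpha = 0.05. reject H0.

tau_b = 1.0000 (C=15, D=0), p = 0.002778, reject H0.


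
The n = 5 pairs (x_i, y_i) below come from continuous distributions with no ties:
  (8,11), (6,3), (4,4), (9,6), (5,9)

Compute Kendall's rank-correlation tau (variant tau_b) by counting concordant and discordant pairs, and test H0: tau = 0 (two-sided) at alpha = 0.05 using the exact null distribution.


Step 1: Enumerate the 10 unordered pairs (i,j) with i<j and classify each by sign(x_j-x_i) * sign(y_j-y_i).
  (1,2):dx=-2,dy=-8->C; (1,3):dx=-4,dy=-7->C; (1,4):dx=+1,dy=-5->D; (1,5):dx=-3,dy=-2->C
  (2,3):dx=-2,dy=+1->D; (2,4):dx=+3,dy=+3->C; (2,5):dx=-1,dy=+6->D; (3,4):dx=+5,dy=+2->C
  (3,5):dx=+1,dy=+5->C; (4,5):dx=-4,dy=+3->D
Step 2: C = 6, D = 4, total pairs = 10.
Step 3: tau = (C - D)/(n(n-1)/2) = (6 - 4)/10 = 0.200000.
Step 4: Exact two-sided p-value (enumerate n! = 120 permutations of y under H0): p = 0.816667.
Step 5: alpha = 0.05. fail to reject H0.

tau_b = 0.2000 (C=6, D=4), p = 0.816667, fail to reject H0.


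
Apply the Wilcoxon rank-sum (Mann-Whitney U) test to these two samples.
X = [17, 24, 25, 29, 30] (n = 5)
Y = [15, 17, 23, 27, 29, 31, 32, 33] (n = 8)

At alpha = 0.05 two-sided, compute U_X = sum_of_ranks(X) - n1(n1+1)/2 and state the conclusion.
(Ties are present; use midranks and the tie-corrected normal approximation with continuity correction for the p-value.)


Step 1: Combine and sort all 13 observations; assign midranks.
sorted (value, group): (15,Y), (17,X), (17,Y), (23,Y), (24,X), (25,X), (27,Y), (29,X), (29,Y), (30,X), (31,Y), (32,Y), (33,Y)
ranks: 15->1, 17->2.5, 17->2.5, 23->4, 24->5, 25->6, 27->7, 29->8.5, 29->8.5, 30->10, 31->11, 32->12, 33->13
Step 2: Rank sum for X: R1 = 2.5 + 5 + 6 + 8.5 + 10 = 32.
Step 3: U_X = R1 - n1(n1+1)/2 = 32 - 5*6/2 = 32 - 15 = 17.
       U_Y = n1*n2 - U_X = 40 - 17 = 23.
Step 4: Ties are present, so use the tie-corrected normal approximation (with continuity correction) for the p-value.
Step 5: p-value = 0.713640; compare to alpha = 0.05. fail to reject H0.

U_X = 17, p = 0.713640, fail to reject H0 at alpha = 0.05.


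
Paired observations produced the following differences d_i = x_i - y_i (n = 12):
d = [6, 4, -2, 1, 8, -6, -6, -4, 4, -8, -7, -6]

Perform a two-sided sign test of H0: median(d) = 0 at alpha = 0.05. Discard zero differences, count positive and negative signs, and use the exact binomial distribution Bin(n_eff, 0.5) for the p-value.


Step 1: Discard zero differences. Original n = 12; n_eff = number of nonzero differences = 12.
Nonzero differences (with sign): +6, +4, -2, +1, +8, -6, -6, -4, +4, -8, -7, -6
Step 2: Count signs: positive = 5, negative = 7.
Step 3: Under H0: P(positive) = 0.5, so the number of positives S ~ Bin(12, 0.5).
Step 4: Two-sided exact p-value = sum of Bin(12,0.5) probabilities at or below the observed probability = 0.774414.
Step 5: alpha = 0.05. fail to reject H0.

n_eff = 12, pos = 5, neg = 7, p = 0.774414, fail to reject H0.


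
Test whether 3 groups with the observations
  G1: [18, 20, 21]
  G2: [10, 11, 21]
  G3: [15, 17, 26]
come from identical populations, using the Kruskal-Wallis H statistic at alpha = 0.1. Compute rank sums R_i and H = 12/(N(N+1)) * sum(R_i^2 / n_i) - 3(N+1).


Step 1: Combine all N = 9 observations and assign midranks.
sorted (value, group, rank): (10,G2,1), (11,G2,2), (15,G3,3), (17,G3,4), (18,G1,5), (20,G1,6), (21,G1,7.5), (21,G2,7.5), (26,G3,9)
Step 2: Sum ranks within each group.
R_1 = 18.5 (n_1 = 3)
R_2 = 10.5 (n_2 = 3)
R_3 = 16 (n_3 = 3)
Step 3: H = 12/(N(N+1)) * sum(R_i^2/n_i) - 3(N+1)
     = 12/(9*10) * (18.5^2/3 + 10.5^2/3 + 16^2/3) - 3*10
     = 0.133333 * 236.167 - 30
     = 1.488889.
Step 4: Ties present; correction factor C = 1 - 6/(9^3 - 9) = 0.991667. Corrected H = 1.488889 / 0.991667 = 1.501401.
Step 5: Under H0, H ~ chi^2(2); p-value = 0.472036.
Step 6: alpha = 0.1. fail to reject H0.

H = 1.5014, df = 2, p = 0.472036, fail to reject H0.


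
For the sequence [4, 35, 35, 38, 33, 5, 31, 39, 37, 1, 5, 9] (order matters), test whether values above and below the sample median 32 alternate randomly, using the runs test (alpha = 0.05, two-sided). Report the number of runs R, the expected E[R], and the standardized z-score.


Step 1: Compute median = 32; label A = above, B = below.
Labels in order: BAAAABBAABBB  (n_A = 6, n_B = 6)
Step 2: Count runs R = 5.
Step 3: Under H0 (random ordering), E[R] = 2*n_A*n_B/(n_A+n_B) + 1 = 2*6*6/12 + 1 = 7.0000.
        Var[R] = 2*n_A*n_B*(2*n_A*n_B - n_A - n_B) / ((n_A+n_B)^2 * (n_A+n_B-1)) = 4320/1584 = 2.7273.
        SD[R] = 1.6514.
Step 4: Continuity-corrected z = (R + 0.5 - E[R]) / SD[R] = (5 + 0.5 - 7.0000) / 1.6514 = -0.9083.
Step 5: Two-sided p-value via normal approximation = 2*(1 - Phi(|z|)) = 0.363722.
Step 6: alpha = 0.05. fail to reject H0.

R = 5, z = -0.9083, p = 0.363722, fail to reject H0.


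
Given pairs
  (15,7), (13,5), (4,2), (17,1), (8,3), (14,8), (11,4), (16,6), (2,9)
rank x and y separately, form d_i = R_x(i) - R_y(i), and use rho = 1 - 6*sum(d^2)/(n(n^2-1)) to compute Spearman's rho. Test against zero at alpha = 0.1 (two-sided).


Step 1: Rank x and y separately (midranks; no ties here).
rank(x): 15->7, 13->5, 4->2, 17->9, 8->3, 14->6, 11->4, 16->8, 2->1
rank(y): 7->7, 5->5, 2->2, 1->1, 3->3, 8->8, 4->4, 6->6, 9->9
Step 2: d_i = R_x(i) - R_y(i); compute d_i^2.
  (7-7)^2=0, (5-5)^2=0, (2-2)^2=0, (9-1)^2=64, (3-3)^2=0, (6-8)^2=4, (4-4)^2=0, (8-6)^2=4, (1-9)^2=64
sum(d^2) = 136.
Step 3: rho = 1 - 6*136 / (9*(9^2 - 1)) = 1 - 816/720 = -0.133333.
Step 4: Under H0, t = rho * sqrt((n-2)/(1-rho^2)) = -0.3559 ~ t(7).
Step 5: Two-sided p-value from the t-distribution with 7 df = 0.732368.
Step 6: alpha = 0.1. fail to reject H0.

rho = -0.1333, p = 0.732368, fail to reject H0 at alpha = 0.1.


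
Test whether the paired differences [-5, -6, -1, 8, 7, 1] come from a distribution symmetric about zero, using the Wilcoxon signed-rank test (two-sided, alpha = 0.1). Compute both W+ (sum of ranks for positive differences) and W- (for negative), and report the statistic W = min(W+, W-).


Step 1: Drop any zero differences (none here) and take |d_i|.
|d| = [5, 6, 1, 8, 7, 1]
Step 2: Midrank |d_i| (ties get averaged ranks).
ranks: |5|->3, |6|->4, |1|->1.5, |8|->6, |7|->5, |1|->1.5
Step 3: Attach original signs; sum ranks with positive sign and with negative sign.
W+ = 6 + 5 + 1.5 = 12.5
W- = 3 + 4 + 1.5 = 8.5
(Check: W+ + W- = 21 should equal n(n+1)/2 = 21.)
Step 4: Test statistic W = min(W+, W-) = 8.5.
Step 5: Ties in |d|, so use the tie-corrected normal approximation.
        E[W] = n(n+1)/4 = 6*7/4 = 10.5.
        Tie groups: |d|=1 (t=2); sum(t^3 - t) = 6.
        Var[W] = n(n+1)(2n+1)/24 - sum(t^3-t)/48 = 546/24 - 6/48 = 22.625.
        z = (W - E[W]) / sqrt(Var[W]) = (8.5 - 10.5) / 4.7566 = -0.4205.
        Two-sided p = 2*Phi(z) = 0.674142.
Step 6: alpha = 0.1. fail to reject H0.

W+ = 12.5, W- = 8.5, W = min = 8.5, p = 0.674142, fail to reject H0.


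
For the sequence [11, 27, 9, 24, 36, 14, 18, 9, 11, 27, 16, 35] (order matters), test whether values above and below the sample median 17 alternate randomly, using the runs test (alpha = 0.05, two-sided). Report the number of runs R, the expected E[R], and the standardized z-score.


Step 1: Compute median = 17; label A = above, B = below.
Labels in order: BABAABABBABA  (n_A = 6, n_B = 6)
Step 2: Count runs R = 10.
Step 3: Under H0 (random ordering), E[R] = 2*n_A*n_B/(n_A+n_B) + 1 = 2*6*6/12 + 1 = 7.0000.
        Var[R] = 2*n_A*n_B*(2*n_A*n_B - n_A - n_B) / ((n_A+n_B)^2 * (n_A+n_B-1)) = 4320/1584 = 2.7273.
        SD[R] = 1.6514.
Step 4: Continuity-corrected z = (R - 0.5 - E[R]) / SD[R] = (10 - 0.5 - 7.0000) / 1.6514 = 1.5138.
Step 5: Two-sided p-value via normal approximation = 2*(1 - Phi(|z|)) = 0.130070.
Step 6: alpha = 0.05. fail to reject H0.

R = 10, z = 1.5138, p = 0.130070, fail to reject H0.


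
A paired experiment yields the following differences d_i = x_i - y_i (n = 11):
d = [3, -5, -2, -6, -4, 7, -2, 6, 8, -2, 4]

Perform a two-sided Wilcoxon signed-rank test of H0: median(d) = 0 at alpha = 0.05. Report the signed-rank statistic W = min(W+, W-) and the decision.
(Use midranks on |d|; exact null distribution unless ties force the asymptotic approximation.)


Step 1: Drop any zero differences (none here) and take |d_i|.
|d| = [3, 5, 2, 6, 4, 7, 2, 6, 8, 2, 4]
Step 2: Midrank |d_i| (ties get averaged ranks).
ranks: |3|->4, |5|->7, |2|->2, |6|->8.5, |4|->5.5, |7|->10, |2|->2, |6|->8.5, |8|->11, |2|->2, |4|->5.5
Step 3: Attach original signs; sum ranks with positive sign and with negative sign.
W+ = 4 + 10 + 8.5 + 11 + 5.5 = 39
W- = 7 + 2 + 8.5 + 5.5 + 2 + 2 = 27
(Check: W+ + W- = 66 should equal n(n+1)/2 = 66.)
Step 4: Test statistic W = min(W+, W-) = 27.
Step 5: Ties in |d|, so use the tie-corrected normal approximation.
        E[W] = n(n+1)/4 = 11*12/4 = 33.
        Tie groups: |d|=2 (t=3), |d|=4 (t=2), |d|=6 (t=2); sum(t^3 - t) = 36.
        Var[W] = n(n+1)(2n+1)/24 - sum(t^3-t)/48 = 3036/24 - 36/48 = 125.75.
        z = (W - E[W]) / sqrt(Var[W]) = (27 - 33) / 11.2138 = -0.5351.
        Two-sided p = 2*Phi(z) = 0.592613.
Step 6: alpha = 0.05. fail to reject H0.

W+ = 39, W- = 27, W = min = 27, p = 0.592613, fail to reject H0.


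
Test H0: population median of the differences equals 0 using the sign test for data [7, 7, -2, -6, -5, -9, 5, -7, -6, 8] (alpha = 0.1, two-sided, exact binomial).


Step 1: Discard zero differences. Original n = 10; n_eff = number of nonzero differences = 10.
Nonzero differences (with sign): +7, +7, -2, -6, -5, -9, +5, -7, -6, +8
Step 2: Count signs: positive = 4, negative = 6.
Step 3: Under H0: P(positive) = 0.5, so the number of positives S ~ Bin(10, 0.5).
Step 4: Two-sided exact p-value = sum of Bin(10,0.5) probabilities at or below the observed probability = 0.753906.
Step 5: alpha = 0.1. fail to reject H0.

n_eff = 10, pos = 4, neg = 6, p = 0.753906, fail to reject H0.


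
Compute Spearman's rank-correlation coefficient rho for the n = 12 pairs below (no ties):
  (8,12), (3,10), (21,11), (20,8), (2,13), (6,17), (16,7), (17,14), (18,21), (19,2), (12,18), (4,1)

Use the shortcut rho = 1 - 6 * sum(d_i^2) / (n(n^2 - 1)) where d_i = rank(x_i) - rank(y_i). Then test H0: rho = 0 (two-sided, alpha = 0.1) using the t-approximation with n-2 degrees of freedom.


Step 1: Rank x and y separately (midranks; no ties here).
rank(x): 8->5, 3->2, 21->12, 20->11, 2->1, 6->4, 16->7, 17->8, 18->9, 19->10, 12->6, 4->3
rank(y): 12->7, 10->5, 11->6, 8->4, 13->8, 17->10, 7->3, 14->9, 21->12, 2->2, 18->11, 1->1
Step 2: d_i = R_x(i) - R_y(i); compute d_i^2.
  (5-7)^2=4, (2-5)^2=9, (12-6)^2=36, (11-4)^2=49, (1-8)^2=49, (4-10)^2=36, (7-3)^2=16, (8-9)^2=1, (9-12)^2=9, (10-2)^2=64, (6-11)^2=25, (3-1)^2=4
sum(d^2) = 302.
Step 3: rho = 1 - 6*302 / (12*(12^2 - 1)) = 1 - 1812/1716 = -0.055944.
Step 4: Under H0, t = rho * sqrt((n-2)/(1-rho^2)) = -0.1772 ~ t(10).
Step 5: Two-sided p-value from the t-distribution with 10 df = 0.862898.
Step 6: alpha = 0.1. fail to reject H0.

rho = -0.0559, p = 0.862898, fail to reject H0 at alpha = 0.1.


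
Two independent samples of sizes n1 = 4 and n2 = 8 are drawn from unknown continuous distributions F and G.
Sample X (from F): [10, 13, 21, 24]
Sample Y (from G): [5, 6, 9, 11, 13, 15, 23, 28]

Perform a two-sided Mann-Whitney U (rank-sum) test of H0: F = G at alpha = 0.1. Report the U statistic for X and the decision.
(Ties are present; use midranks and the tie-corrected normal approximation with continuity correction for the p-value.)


Step 1: Combine and sort all 12 observations; assign midranks.
sorted (value, group): (5,Y), (6,Y), (9,Y), (10,X), (11,Y), (13,X), (13,Y), (15,Y), (21,X), (23,Y), (24,X), (28,Y)
ranks: 5->1, 6->2, 9->3, 10->4, 11->5, 13->6.5, 13->6.5, 15->8, 21->9, 23->10, 24->11, 28->12
Step 2: Rank sum for X: R1 = 4 + 6.5 + 9 + 11 = 30.5.
Step 3: U_X = R1 - n1(n1+1)/2 = 30.5 - 4*5/2 = 30.5 - 10 = 20.5.
       U_Y = n1*n2 - U_X = 32 - 20.5 = 11.5.
Step 4: Ties are present, so use the tie-corrected normal approximation (with continuity correction) for the p-value.
Step 5: p-value = 0.496152; compare to alpha = 0.1. fail to reject H0.

U_X = 20.5, p = 0.496152, fail to reject H0 at alpha = 0.1.


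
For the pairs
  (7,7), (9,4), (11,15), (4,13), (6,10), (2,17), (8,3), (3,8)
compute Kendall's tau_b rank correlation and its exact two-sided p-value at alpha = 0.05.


Step 1: Enumerate the 28 unordered pairs (i,j) with i<j and classify each by sign(x_j-x_i) * sign(y_j-y_i).
  (1,2):dx=+2,dy=-3->D; (1,3):dx=+4,dy=+8->C; (1,4):dx=-3,dy=+6->D; (1,5):dx=-1,dy=+3->D
  (1,6):dx=-5,dy=+10->D; (1,7):dx=+1,dy=-4->D; (1,8):dx=-4,dy=+1->D; (2,3):dx=+2,dy=+11->C
  (2,4):dx=-5,dy=+9->D; (2,5):dx=-3,dy=+6->D; (2,6):dx=-7,dy=+13->D; (2,7):dx=-1,dy=-1->C
  (2,8):dx=-6,dy=+4->D; (3,4):dx=-7,dy=-2->C; (3,5):dx=-5,dy=-5->C; (3,6):dx=-9,dy=+2->D
  (3,7):dx=-3,dy=-12->C; (3,8):dx=-8,dy=-7->C; (4,5):dx=+2,dy=-3->D; (4,6):dx=-2,dy=+4->D
  (4,7):dx=+4,dy=-10->D; (4,8):dx=-1,dy=-5->C; (5,6):dx=-4,dy=+7->D; (5,7):dx=+2,dy=-7->D
  (5,8):dx=-3,dy=-2->C; (6,7):dx=+6,dy=-14->D; (6,8):dx=+1,dy=-9->D; (7,8):dx=-5,dy=+5->D
Step 2: C = 9, D = 19, total pairs = 28.
Step 3: tau = (C - D)/(n(n-1)/2) = (9 - 19)/28 = -0.357143.
Step 4: Exact two-sided p-value (enumerate n! = 40320 permutations of y under H0): p = 0.275099.
Step 5: alpha = 0.05. fail to reject H0.

tau_b = -0.3571 (C=9, D=19), p = 0.275099, fail to reject H0.


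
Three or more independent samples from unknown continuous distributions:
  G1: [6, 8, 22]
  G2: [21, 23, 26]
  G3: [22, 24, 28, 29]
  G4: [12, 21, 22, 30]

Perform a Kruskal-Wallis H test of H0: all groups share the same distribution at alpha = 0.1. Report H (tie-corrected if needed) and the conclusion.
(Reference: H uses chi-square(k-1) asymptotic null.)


Step 1: Combine all N = 14 observations and assign midranks.
sorted (value, group, rank): (6,G1,1), (8,G1,2), (12,G4,3), (21,G2,4.5), (21,G4,4.5), (22,G1,7), (22,G3,7), (22,G4,7), (23,G2,9), (24,G3,10), (26,G2,11), (28,G3,12), (29,G3,13), (30,G4,14)
Step 2: Sum ranks within each group.
R_1 = 10 (n_1 = 3)
R_2 = 24.5 (n_2 = 3)
R_3 = 42 (n_3 = 4)
R_4 = 28.5 (n_4 = 4)
Step 3: H = 12/(N(N+1)) * sum(R_i^2/n_i) - 3(N+1)
     = 12/(14*15) * (10^2/3 + 24.5^2/3 + 42^2/4 + 28.5^2/4) - 3*15
     = 0.057143 * 877.479 - 45
     = 5.141667.
Step 4: Ties present; correction factor C = 1 - 30/(14^3 - 14) = 0.989011. Corrected H = 5.141667 / 0.989011 = 5.198796.
Step 5: Under H0, H ~ chi^2(3); p-value = 0.157806.
Step 6: alpha = 0.1. fail to reject H0.

H = 5.1988, df = 3, p = 0.157806, fail to reject H0.


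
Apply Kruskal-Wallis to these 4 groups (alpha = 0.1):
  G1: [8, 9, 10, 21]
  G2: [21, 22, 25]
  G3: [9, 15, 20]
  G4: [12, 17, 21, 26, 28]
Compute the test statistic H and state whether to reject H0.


Step 1: Combine all N = 15 observations and assign midranks.
sorted (value, group, rank): (8,G1,1), (9,G1,2.5), (9,G3,2.5), (10,G1,4), (12,G4,5), (15,G3,6), (17,G4,7), (20,G3,8), (21,G1,10), (21,G2,10), (21,G4,10), (22,G2,12), (25,G2,13), (26,G4,14), (28,G4,15)
Step 2: Sum ranks within each group.
R_1 = 17.5 (n_1 = 4)
R_2 = 35 (n_2 = 3)
R_3 = 16.5 (n_3 = 3)
R_4 = 51 (n_4 = 5)
Step 3: H = 12/(N(N+1)) * sum(R_i^2/n_i) - 3(N+1)
     = 12/(15*16) * (17.5^2/4 + 35^2/3 + 16.5^2/3 + 51^2/5) - 3*16
     = 0.050000 * 1095.85 - 48
     = 6.792292.
Step 4: Ties present; correction factor C = 1 - 30/(15^3 - 15) = 0.991071. Corrected H = 6.792292 / 0.991071 = 6.853483.
Step 5: Under H0, H ~ chi^2(3); p-value = 0.076717.
Step 6: alpha = 0.1. reject H0.

H = 6.8535, df = 3, p = 0.076717, reject H0.


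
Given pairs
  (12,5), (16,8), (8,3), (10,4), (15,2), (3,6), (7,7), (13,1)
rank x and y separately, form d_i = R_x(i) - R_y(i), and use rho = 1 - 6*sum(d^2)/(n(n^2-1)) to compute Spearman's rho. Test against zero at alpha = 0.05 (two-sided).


Step 1: Rank x and y separately (midranks; no ties here).
rank(x): 12->5, 16->8, 8->3, 10->4, 15->7, 3->1, 7->2, 13->6
rank(y): 5->5, 8->8, 3->3, 4->4, 2->2, 6->6, 7->7, 1->1
Step 2: d_i = R_x(i) - R_y(i); compute d_i^2.
  (5-5)^2=0, (8-8)^2=0, (3-3)^2=0, (4-4)^2=0, (7-2)^2=25, (1-6)^2=25, (2-7)^2=25, (6-1)^2=25
sum(d^2) = 100.
Step 3: rho = 1 - 6*100 / (8*(8^2 - 1)) = 1 - 600/504 = -0.190476.
Step 4: Under H0, t = rho * sqrt((n-2)/(1-rho^2)) = -0.4753 ~ t(6).
Step 5: Two-sided p-value from the t-distribution with 6 df = 0.651401.
Step 6: alpha = 0.05. fail to reject H0.

rho = -0.1905, p = 0.651401, fail to reject H0 at alpha = 0.05.


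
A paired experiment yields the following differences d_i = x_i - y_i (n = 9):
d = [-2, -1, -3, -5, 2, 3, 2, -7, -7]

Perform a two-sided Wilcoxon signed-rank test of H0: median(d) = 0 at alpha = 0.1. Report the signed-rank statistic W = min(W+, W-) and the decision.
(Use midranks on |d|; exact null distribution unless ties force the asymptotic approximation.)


Step 1: Drop any zero differences (none here) and take |d_i|.
|d| = [2, 1, 3, 5, 2, 3, 2, 7, 7]
Step 2: Midrank |d_i| (ties get averaged ranks).
ranks: |2|->3, |1|->1, |3|->5.5, |5|->7, |2|->3, |3|->5.5, |2|->3, |7|->8.5, |7|->8.5
Step 3: Attach original signs; sum ranks with positive sign and with negative sign.
W+ = 3 + 5.5 + 3 = 11.5
W- = 3 + 1 + 5.5 + 7 + 8.5 + 8.5 = 33.5
(Check: W+ + W- = 45 should equal n(n+1)/2 = 45.)
Step 4: Test statistic W = min(W+, W-) = 11.5.
Step 5: Ties in |d|, so use the tie-corrected normal approximation.
        E[W] = n(n+1)/4 = 9*10/4 = 22.5.
        Tie groups: |d|=2 (t=3), |d|=3 (t=2), |d|=7 (t=2); sum(t^3 - t) = 36.
        Var[W] = n(n+1)(2n+1)/24 - sum(t^3-t)/48 = 1710/24 - 36/48 = 70.5.
        z = (W - E[W]) / sqrt(Var[W]) = (11.5 - 22.5) / 8.3964 = -1.3101.
        Two-sided p = 2*Phi(z) = 0.190168.
Step 6: alpha = 0.1. fail to reject H0.

W+ = 11.5, W- = 33.5, W = min = 11.5, p = 0.190168, fail to reject H0.


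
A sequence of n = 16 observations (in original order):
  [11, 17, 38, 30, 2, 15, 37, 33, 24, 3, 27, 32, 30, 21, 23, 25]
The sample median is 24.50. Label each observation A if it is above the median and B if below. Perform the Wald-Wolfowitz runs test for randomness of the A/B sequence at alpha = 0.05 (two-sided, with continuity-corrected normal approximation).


Step 1: Compute median = 24.50; label A = above, B = below.
Labels in order: BBAABBAABBAAABBA  (n_A = 8, n_B = 8)
Step 2: Count runs R = 8.
Step 3: Under H0 (random ordering), E[R] = 2*n_A*n_B/(n_A+n_B) + 1 = 2*8*8/16 + 1 = 9.0000.
        Var[R] = 2*n_A*n_B*(2*n_A*n_B - n_A - n_B) / ((n_A+n_B)^2 * (n_A+n_B-1)) = 14336/3840 = 3.7333.
        SD[R] = 1.9322.
Step 4: Continuity-corrected z = (R + 0.5 - E[R]) / SD[R] = (8 + 0.5 - 9.0000) / 1.9322 = -0.2588.
Step 5: Two-sided p-value via normal approximation = 2*(1 - Phi(|z|)) = 0.795809.
Step 6: alpha = 0.05. fail to reject H0.

R = 8, z = -0.2588, p = 0.795809, fail to reject H0.


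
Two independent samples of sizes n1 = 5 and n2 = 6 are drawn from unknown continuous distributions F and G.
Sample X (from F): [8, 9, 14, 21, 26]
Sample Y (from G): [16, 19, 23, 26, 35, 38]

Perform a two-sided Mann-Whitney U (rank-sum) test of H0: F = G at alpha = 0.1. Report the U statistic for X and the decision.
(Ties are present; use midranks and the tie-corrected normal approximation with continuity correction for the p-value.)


Step 1: Combine and sort all 11 observations; assign midranks.
sorted (value, group): (8,X), (9,X), (14,X), (16,Y), (19,Y), (21,X), (23,Y), (26,X), (26,Y), (35,Y), (38,Y)
ranks: 8->1, 9->2, 14->3, 16->4, 19->5, 21->6, 23->7, 26->8.5, 26->8.5, 35->10, 38->11
Step 2: Rank sum for X: R1 = 1 + 2 + 3 + 6 + 8.5 = 20.5.
Step 3: U_X = R1 - n1(n1+1)/2 = 20.5 - 5*6/2 = 20.5 - 15 = 5.5.
       U_Y = n1*n2 - U_X = 30 - 5.5 = 24.5.
Step 4: Ties are present, so use the tie-corrected normal approximation (with continuity correction) for the p-value.
Step 5: p-value = 0.099576; compare to alpha = 0.1. reject H0.

U_X = 5.5, p = 0.099576, reject H0 at alpha = 0.1.


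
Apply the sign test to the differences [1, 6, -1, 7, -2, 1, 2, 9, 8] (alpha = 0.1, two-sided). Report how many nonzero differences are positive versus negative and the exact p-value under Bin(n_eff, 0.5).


Step 1: Discard zero differences. Original n = 9; n_eff = number of nonzero differences = 9.
Nonzero differences (with sign): +1, +6, -1, +7, -2, +1, +2, +9, +8
Step 2: Count signs: positive = 7, negative = 2.
Step 3: Under H0: P(positive) = 0.5, so the number of positives S ~ Bin(9, 0.5).
Step 4: Two-sided exact p-value = sum of Bin(9,0.5) probabilities at or below the observed probability = 0.179688.
Step 5: alpha = 0.1. fail to reject H0.

n_eff = 9, pos = 7, neg = 2, p = 0.179688, fail to reject H0.


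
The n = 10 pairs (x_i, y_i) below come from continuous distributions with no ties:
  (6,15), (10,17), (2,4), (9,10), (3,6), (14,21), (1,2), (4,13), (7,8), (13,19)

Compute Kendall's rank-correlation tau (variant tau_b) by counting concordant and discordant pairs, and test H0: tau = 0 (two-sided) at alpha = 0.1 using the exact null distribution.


Step 1: Enumerate the 45 unordered pairs (i,j) with i<j and classify each by sign(x_j-x_i) * sign(y_j-y_i).
  (1,2):dx=+4,dy=+2->C; (1,3):dx=-4,dy=-11->C; (1,4):dx=+3,dy=-5->D; (1,5):dx=-3,dy=-9->C
  (1,6):dx=+8,dy=+6->C; (1,7):dx=-5,dy=-13->C; (1,8):dx=-2,dy=-2->C; (1,9):dx=+1,dy=-7->D
  (1,10):dx=+7,dy=+4->C; (2,3):dx=-8,dy=-13->C; (2,4):dx=-1,dy=-7->C; (2,5):dx=-7,dy=-11->C
  (2,6):dx=+4,dy=+4->C; (2,7):dx=-9,dy=-15->C; (2,8):dx=-6,dy=-4->C; (2,9):dx=-3,dy=-9->C
  (2,10):dx=+3,dy=+2->C; (3,4):dx=+7,dy=+6->C; (3,5):dx=+1,dy=+2->C; (3,6):dx=+12,dy=+17->C
  (3,7):dx=-1,dy=-2->C; (3,8):dx=+2,dy=+9->C; (3,9):dx=+5,dy=+4->C; (3,10):dx=+11,dy=+15->C
  (4,5):dx=-6,dy=-4->C; (4,6):dx=+5,dy=+11->C; (4,7):dx=-8,dy=-8->C; (4,8):dx=-5,dy=+3->D
  (4,9):dx=-2,dy=-2->C; (4,10):dx=+4,dy=+9->C; (5,6):dx=+11,dy=+15->C; (5,7):dx=-2,dy=-4->C
  (5,8):dx=+1,dy=+7->C; (5,9):dx=+4,dy=+2->C; (5,10):dx=+10,dy=+13->C; (6,7):dx=-13,dy=-19->C
  (6,8):dx=-10,dy=-8->C; (6,9):dx=-7,dy=-13->C; (6,10):dx=-1,dy=-2->C; (7,8):dx=+3,dy=+11->C
  (7,9):dx=+6,dy=+6->C; (7,10):dx=+12,dy=+17->C; (8,9):dx=+3,dy=-5->D; (8,10):dx=+9,dy=+6->C
  (9,10):dx=+6,dy=+11->C
Step 2: C = 41, D = 4, total pairs = 45.
Step 3: tau = (C - D)/(n(n-1)/2) = (41 - 4)/45 = 0.822222.
Step 4: Exact two-sided p-value (enumerate n! = 3628800 permutations of y under H0): p = 0.000358.
Step 5: alpha = 0.1. reject H0.

tau_b = 0.8222 (C=41, D=4), p = 0.000358, reject H0.


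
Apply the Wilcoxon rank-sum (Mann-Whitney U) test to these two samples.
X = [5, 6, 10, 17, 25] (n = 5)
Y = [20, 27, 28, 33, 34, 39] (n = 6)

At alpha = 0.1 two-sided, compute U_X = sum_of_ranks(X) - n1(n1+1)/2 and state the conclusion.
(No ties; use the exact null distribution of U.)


Step 1: Combine and sort all 11 observations; assign midranks.
sorted (value, group): (5,X), (6,X), (10,X), (17,X), (20,Y), (25,X), (27,Y), (28,Y), (33,Y), (34,Y), (39,Y)
ranks: 5->1, 6->2, 10->3, 17->4, 20->5, 25->6, 27->7, 28->8, 33->9, 34->10, 39->11
Step 2: Rank sum for X: R1 = 1 + 2 + 3 + 4 + 6 = 16.
Step 3: U_X = R1 - n1(n1+1)/2 = 16 - 5*6/2 = 16 - 15 = 1.
       U_Y = n1*n2 - U_X = 30 - 1 = 29.
Step 4: No ties, so the exact null distribution of U (based on enumerating the C(11,5) = 462 equally likely rank assignments) gives the two-sided p-value.
Step 5: p-value = 0.008658; compare to alpha = 0.1. reject H0.

U_X = 1, p = 0.008658, reject H0 at alpha = 0.1.


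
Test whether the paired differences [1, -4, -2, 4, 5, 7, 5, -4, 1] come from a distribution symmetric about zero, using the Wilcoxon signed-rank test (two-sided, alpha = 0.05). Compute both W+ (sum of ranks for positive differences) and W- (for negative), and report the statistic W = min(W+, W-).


Step 1: Drop any zero differences (none here) and take |d_i|.
|d| = [1, 4, 2, 4, 5, 7, 5, 4, 1]
Step 2: Midrank |d_i| (ties get averaged ranks).
ranks: |1|->1.5, |4|->5, |2|->3, |4|->5, |5|->7.5, |7|->9, |5|->7.5, |4|->5, |1|->1.5
Step 3: Attach original signs; sum ranks with positive sign and with negative sign.
W+ = 1.5 + 5 + 7.5 + 9 + 7.5 + 1.5 = 32
W- = 5 + 3 + 5 = 13
(Check: W+ + W- = 45 should equal n(n+1)/2 = 45.)
Step 4: Test statistic W = min(W+, W-) = 13.
Step 5: Ties in |d|, so use the tie-corrected normal approximation.
        E[W] = n(n+1)/4 = 9*10/4 = 22.5.
        Tie groups: |d|=1 (t=2), |d|=4 (t=3), |d|=5 (t=2); sum(t^3 - t) = 36.
        Var[W] = n(n+1)(2n+1)/24 - sum(t^3-t)/48 = 1710/24 - 36/48 = 70.5.
        z = (W - E[W]) / sqrt(Var[W]) = (13 - 22.5) / 8.3964 = -1.1314.
        Two-sided p = 2*Phi(z) = 0.257873.
Step 6: alpha = 0.05. fail to reject H0.

W+ = 32, W- = 13, W = min = 13, p = 0.257873, fail to reject H0.


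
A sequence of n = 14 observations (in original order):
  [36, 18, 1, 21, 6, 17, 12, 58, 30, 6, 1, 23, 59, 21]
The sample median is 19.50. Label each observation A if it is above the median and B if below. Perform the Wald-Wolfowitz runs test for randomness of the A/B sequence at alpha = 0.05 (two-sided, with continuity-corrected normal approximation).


Step 1: Compute median = 19.50; label A = above, B = below.
Labels in order: ABBABBBAABBAAA  (n_A = 7, n_B = 7)
Step 2: Count runs R = 7.
Step 3: Under H0 (random ordering), E[R] = 2*n_A*n_B/(n_A+n_B) + 1 = 2*7*7/14 + 1 = 8.0000.
        Var[R] = 2*n_A*n_B*(2*n_A*n_B - n_A - n_B) / ((n_A+n_B)^2 * (n_A+n_B-1)) = 8232/2548 = 3.2308.
        SD[R] = 1.7974.
Step 4: Continuity-corrected z = (R + 0.5 - E[R]) / SD[R] = (7 + 0.5 - 8.0000) / 1.7974 = -0.2782.
Step 5: Two-sided p-value via normal approximation = 2*(1 - Phi(|z|)) = 0.780879.
Step 6: alpha = 0.05. fail to reject H0.

R = 7, z = -0.2782, p = 0.780879, fail to reject H0.


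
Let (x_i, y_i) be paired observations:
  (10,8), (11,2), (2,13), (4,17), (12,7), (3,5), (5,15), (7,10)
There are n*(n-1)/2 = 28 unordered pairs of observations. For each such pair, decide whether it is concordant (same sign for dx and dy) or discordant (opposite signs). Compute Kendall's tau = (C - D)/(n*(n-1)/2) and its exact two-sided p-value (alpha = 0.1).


Step 1: Enumerate the 28 unordered pairs (i,j) with i<j and classify each by sign(x_j-x_i) * sign(y_j-y_i).
  (1,2):dx=+1,dy=-6->D; (1,3):dx=-8,dy=+5->D; (1,4):dx=-6,dy=+9->D; (1,5):dx=+2,dy=-1->D
  (1,6):dx=-7,dy=-3->C; (1,7):dx=-5,dy=+7->D; (1,8):dx=-3,dy=+2->D; (2,3):dx=-9,dy=+11->D
  (2,4):dx=-7,dy=+15->D; (2,5):dx=+1,dy=+5->C; (2,6):dx=-8,dy=+3->D; (2,7):dx=-6,dy=+13->D
  (2,8):dx=-4,dy=+8->D; (3,4):dx=+2,dy=+4->C; (3,5):dx=+10,dy=-6->D; (3,6):dx=+1,dy=-8->D
  (3,7):dx=+3,dy=+2->C; (3,8):dx=+5,dy=-3->D; (4,5):dx=+8,dy=-10->D; (4,6):dx=-1,dy=-12->C
  (4,7):dx=+1,dy=-2->D; (4,8):dx=+3,dy=-7->D; (5,6):dx=-9,dy=-2->C; (5,7):dx=-7,dy=+8->D
  (5,8):dx=-5,dy=+3->D; (6,7):dx=+2,dy=+10->C; (6,8):dx=+4,dy=+5->C; (7,8):dx=+2,dy=-5->D
Step 2: C = 8, D = 20, total pairs = 28.
Step 3: tau = (C - D)/(n(n-1)/2) = (8 - 20)/28 = -0.428571.
Step 4: Exact two-sided p-value (enumerate n! = 40320 permutations of y under H0): p = 0.178869.
Step 5: alpha = 0.1. fail to reject H0.

tau_b = -0.4286 (C=8, D=20), p = 0.178869, fail to reject H0.


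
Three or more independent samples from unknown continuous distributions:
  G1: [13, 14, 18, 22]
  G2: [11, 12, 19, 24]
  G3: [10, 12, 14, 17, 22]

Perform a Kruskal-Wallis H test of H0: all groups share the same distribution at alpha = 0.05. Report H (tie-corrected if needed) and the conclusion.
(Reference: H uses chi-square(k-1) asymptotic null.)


Step 1: Combine all N = 13 observations and assign midranks.
sorted (value, group, rank): (10,G3,1), (11,G2,2), (12,G2,3.5), (12,G3,3.5), (13,G1,5), (14,G1,6.5), (14,G3,6.5), (17,G3,8), (18,G1,9), (19,G2,10), (22,G1,11.5), (22,G3,11.5), (24,G2,13)
Step 2: Sum ranks within each group.
R_1 = 32 (n_1 = 4)
R_2 = 28.5 (n_2 = 4)
R_3 = 30.5 (n_3 = 5)
Step 3: H = 12/(N(N+1)) * sum(R_i^2/n_i) - 3(N+1)
     = 12/(13*14) * (32^2/4 + 28.5^2/4 + 30.5^2/5) - 3*14
     = 0.065934 * 645.112 - 42
     = 0.534890.
Step 4: Ties present; correction factor C = 1 - 18/(13^3 - 13) = 0.991758. Corrected H = 0.534890 / 0.991758 = 0.539335.
Step 5: Under H0, H ~ chi^2(2); p-value = 0.763633.
Step 6: alpha = 0.05. fail to reject H0.

H = 0.5393, df = 2, p = 0.763633, fail to reject H0.


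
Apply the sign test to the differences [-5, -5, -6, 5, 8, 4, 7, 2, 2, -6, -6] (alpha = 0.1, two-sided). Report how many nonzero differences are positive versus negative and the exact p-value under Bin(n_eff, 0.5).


Step 1: Discard zero differences. Original n = 11; n_eff = number of nonzero differences = 11.
Nonzero differences (with sign): -5, -5, -6, +5, +8, +4, +7, +2, +2, -6, -6
Step 2: Count signs: positive = 6, negative = 5.
Step 3: Under H0: P(positive) = 0.5, so the number of positives S ~ Bin(11, 0.5).
Step 4: Two-sided exact p-value = sum of Bin(11,0.5) probabilities at or below the observed probability = 1.000000.
Step 5: alpha = 0.1. fail to reject H0.

n_eff = 11, pos = 6, neg = 5, p = 1.000000, fail to reject H0.


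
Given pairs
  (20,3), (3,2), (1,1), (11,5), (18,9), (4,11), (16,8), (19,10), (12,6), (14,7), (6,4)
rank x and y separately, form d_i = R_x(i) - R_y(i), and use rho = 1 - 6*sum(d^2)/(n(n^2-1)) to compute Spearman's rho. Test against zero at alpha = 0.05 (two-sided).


Step 1: Rank x and y separately (midranks; no ties here).
rank(x): 20->11, 3->2, 1->1, 11->5, 18->9, 4->3, 16->8, 19->10, 12->6, 14->7, 6->4
rank(y): 3->3, 2->2, 1->1, 5->5, 9->9, 11->11, 8->8, 10->10, 6->6, 7->7, 4->4
Step 2: d_i = R_x(i) - R_y(i); compute d_i^2.
  (11-3)^2=64, (2-2)^2=0, (1-1)^2=0, (5-5)^2=0, (9-9)^2=0, (3-11)^2=64, (8-8)^2=0, (10-10)^2=0, (6-6)^2=0, (7-7)^2=0, (4-4)^2=0
sum(d^2) = 128.
Step 3: rho = 1 - 6*128 / (11*(11^2 - 1)) = 1 - 768/1320 = 0.418182.
Step 4: Under H0, t = rho * sqrt((n-2)/(1-rho^2)) = 1.3811 ~ t(9).
Step 5: Two-sided p-value from the t-distribution with 9 df = 0.200570.
Step 6: alpha = 0.05. fail to reject H0.

rho = 0.4182, p = 0.200570, fail to reject H0 at alpha = 0.05.


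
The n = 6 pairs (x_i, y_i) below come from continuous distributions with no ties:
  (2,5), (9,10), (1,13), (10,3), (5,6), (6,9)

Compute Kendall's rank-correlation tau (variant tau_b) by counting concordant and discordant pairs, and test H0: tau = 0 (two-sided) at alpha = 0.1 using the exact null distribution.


Step 1: Enumerate the 15 unordered pairs (i,j) with i<j and classify each by sign(x_j-x_i) * sign(y_j-y_i).
  (1,2):dx=+7,dy=+5->C; (1,3):dx=-1,dy=+8->D; (1,4):dx=+8,dy=-2->D; (1,5):dx=+3,dy=+1->C
  (1,6):dx=+4,dy=+4->C; (2,3):dx=-8,dy=+3->D; (2,4):dx=+1,dy=-7->D; (2,5):dx=-4,dy=-4->C
  (2,6):dx=-3,dy=-1->C; (3,4):dx=+9,dy=-10->D; (3,5):dx=+4,dy=-7->D; (3,6):dx=+5,dy=-4->D
  (4,5):dx=-5,dy=+3->D; (4,6):dx=-4,dy=+6->D; (5,6):dx=+1,dy=+3->C
Step 2: C = 6, D = 9, total pairs = 15.
Step 3: tau = (C - D)/(n(n-1)/2) = (6 - 9)/15 = -0.200000.
Step 4: Exact two-sided p-value (enumerate n! = 720 permutations of y under H0): p = 0.719444.
Step 5: alpha = 0.1. fail to reject H0.

tau_b = -0.2000 (C=6, D=9), p = 0.719444, fail to reject H0.


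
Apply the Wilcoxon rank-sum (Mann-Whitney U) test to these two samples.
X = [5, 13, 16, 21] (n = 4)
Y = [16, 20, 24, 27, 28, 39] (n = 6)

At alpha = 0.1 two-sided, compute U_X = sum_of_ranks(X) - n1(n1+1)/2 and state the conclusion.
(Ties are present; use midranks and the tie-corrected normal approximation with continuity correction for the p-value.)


Step 1: Combine and sort all 10 observations; assign midranks.
sorted (value, group): (5,X), (13,X), (16,X), (16,Y), (20,Y), (21,X), (24,Y), (27,Y), (28,Y), (39,Y)
ranks: 5->1, 13->2, 16->3.5, 16->3.5, 20->5, 21->6, 24->7, 27->8, 28->9, 39->10
Step 2: Rank sum for X: R1 = 1 + 2 + 3.5 + 6 = 12.5.
Step 3: U_X = R1 - n1(n1+1)/2 = 12.5 - 4*5/2 = 12.5 - 10 = 2.5.
       U_Y = n1*n2 - U_X = 24 - 2.5 = 21.5.
Step 4: Ties are present, so use the tie-corrected normal approximation (with continuity correction) for the p-value.
Step 5: p-value = 0.054273; compare to alpha = 0.1. reject H0.

U_X = 2.5, p = 0.054273, reject H0 at alpha = 0.1.


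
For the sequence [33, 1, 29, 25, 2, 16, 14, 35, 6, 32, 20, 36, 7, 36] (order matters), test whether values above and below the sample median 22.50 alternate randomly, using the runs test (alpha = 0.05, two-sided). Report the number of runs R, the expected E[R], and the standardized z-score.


Step 1: Compute median = 22.50; label A = above, B = below.
Labels in order: ABAABBBABABABA  (n_A = 7, n_B = 7)
Step 2: Count runs R = 11.
Step 3: Under H0 (random ordering), E[R] = 2*n_A*n_B/(n_A+n_B) + 1 = 2*7*7/14 + 1 = 8.0000.
        Var[R] = 2*n_A*n_B*(2*n_A*n_B - n_A - n_B) / ((n_A+n_B)^2 * (n_A+n_B-1)) = 8232/2548 = 3.2308.
        SD[R] = 1.7974.
Step 4: Continuity-corrected z = (R - 0.5 - E[R]) / SD[R] = (11 - 0.5 - 8.0000) / 1.7974 = 1.3909.
Step 5: Two-sided p-value via normal approximation = 2*(1 - Phi(|z|)) = 0.164264.
Step 6: alpha = 0.05. fail to reject H0.

R = 11, z = 1.3909, p = 0.164264, fail to reject H0.


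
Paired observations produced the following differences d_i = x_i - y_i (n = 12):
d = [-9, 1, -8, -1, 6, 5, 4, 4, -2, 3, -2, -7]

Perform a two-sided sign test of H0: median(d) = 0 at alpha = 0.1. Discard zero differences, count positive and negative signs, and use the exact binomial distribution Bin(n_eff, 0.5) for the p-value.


Step 1: Discard zero differences. Original n = 12; n_eff = number of nonzero differences = 12.
Nonzero differences (with sign): -9, +1, -8, -1, +6, +5, +4, +4, -2, +3, -2, -7
Step 2: Count signs: positive = 6, negative = 6.
Step 3: Under H0: P(positive) = 0.5, so the number of positives S ~ Bin(12, 0.5).
Step 4: Two-sided exact p-value = sum of Bin(12,0.5) probabilities at or below the observed probability = 1.000000.
Step 5: alpha = 0.1. fail to reject H0.

n_eff = 12, pos = 6, neg = 6, p = 1.000000, fail to reject H0.


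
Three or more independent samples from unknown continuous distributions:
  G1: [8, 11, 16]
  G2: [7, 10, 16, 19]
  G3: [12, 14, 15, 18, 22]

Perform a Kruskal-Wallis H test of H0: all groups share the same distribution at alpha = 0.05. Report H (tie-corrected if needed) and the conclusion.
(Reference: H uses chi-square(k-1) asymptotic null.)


Step 1: Combine all N = 12 observations and assign midranks.
sorted (value, group, rank): (7,G2,1), (8,G1,2), (10,G2,3), (11,G1,4), (12,G3,5), (14,G3,6), (15,G3,7), (16,G1,8.5), (16,G2,8.5), (18,G3,10), (19,G2,11), (22,G3,12)
Step 2: Sum ranks within each group.
R_1 = 14.5 (n_1 = 3)
R_2 = 23.5 (n_2 = 4)
R_3 = 40 (n_3 = 5)
Step 3: H = 12/(N(N+1)) * sum(R_i^2/n_i) - 3(N+1)
     = 12/(12*13) * (14.5^2/3 + 23.5^2/4 + 40^2/5) - 3*13
     = 0.076923 * 528.146 - 39
     = 1.626603.
Step 4: Ties present; correction factor C = 1 - 6/(12^3 - 12) = 0.996503. Corrected H = 1.626603 / 0.996503 = 1.632310.
Step 5: Under H0, H ~ chi^2(2); p-value = 0.442128.
Step 6: alpha = 0.05. fail to reject H0.

H = 1.6323, df = 2, p = 0.442128, fail to reject H0.
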